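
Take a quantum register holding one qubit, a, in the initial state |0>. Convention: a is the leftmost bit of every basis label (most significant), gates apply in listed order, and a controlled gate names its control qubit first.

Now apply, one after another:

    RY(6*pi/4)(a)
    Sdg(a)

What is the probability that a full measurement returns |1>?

Outcome |1> occurs with probability 1/2.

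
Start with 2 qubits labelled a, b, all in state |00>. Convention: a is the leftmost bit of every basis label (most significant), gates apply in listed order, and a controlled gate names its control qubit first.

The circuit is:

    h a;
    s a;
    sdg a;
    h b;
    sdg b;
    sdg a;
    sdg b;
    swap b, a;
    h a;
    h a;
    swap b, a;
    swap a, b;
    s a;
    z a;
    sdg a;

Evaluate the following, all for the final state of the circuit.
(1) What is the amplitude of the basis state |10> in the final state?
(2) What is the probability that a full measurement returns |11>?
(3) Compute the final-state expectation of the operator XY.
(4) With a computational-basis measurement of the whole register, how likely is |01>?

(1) The amplitude on |10> is 1/2. Key observation: steps 8-11 multiply out to the identity, so the circuit reduces to the remaining gates.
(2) Outcome |11> occurs with probability 1/4.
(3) In the final state, XY has expectation -1.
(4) A full measurement returns |01> with probability 1/4.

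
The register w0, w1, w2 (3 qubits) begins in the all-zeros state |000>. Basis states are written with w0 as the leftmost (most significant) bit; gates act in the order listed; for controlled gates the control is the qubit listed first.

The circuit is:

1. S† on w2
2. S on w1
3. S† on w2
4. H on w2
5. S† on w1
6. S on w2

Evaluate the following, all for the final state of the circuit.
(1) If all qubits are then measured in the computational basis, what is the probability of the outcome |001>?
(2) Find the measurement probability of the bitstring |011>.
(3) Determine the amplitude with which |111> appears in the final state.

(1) Outcome |001> occurs with probability 1/2.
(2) A full measurement returns |011> with probability 0.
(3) The amplitude on |111> is 0.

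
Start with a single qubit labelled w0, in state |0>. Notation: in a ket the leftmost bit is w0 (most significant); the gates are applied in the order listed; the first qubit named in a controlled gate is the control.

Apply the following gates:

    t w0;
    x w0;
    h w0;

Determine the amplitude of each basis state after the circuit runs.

The resulting statevector has amplitude sqrt(2)/2 on |0>, -sqrt(2)/2 on |1>.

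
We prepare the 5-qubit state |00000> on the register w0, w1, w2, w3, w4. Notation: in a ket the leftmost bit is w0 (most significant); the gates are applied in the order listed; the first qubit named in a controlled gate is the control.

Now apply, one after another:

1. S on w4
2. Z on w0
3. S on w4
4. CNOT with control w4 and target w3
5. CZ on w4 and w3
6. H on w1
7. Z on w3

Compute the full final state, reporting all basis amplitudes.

The final amplitudes are sqrt(2)/2 on |00000>, sqrt(2)/2 on |01000>, and 0 on every other basis state.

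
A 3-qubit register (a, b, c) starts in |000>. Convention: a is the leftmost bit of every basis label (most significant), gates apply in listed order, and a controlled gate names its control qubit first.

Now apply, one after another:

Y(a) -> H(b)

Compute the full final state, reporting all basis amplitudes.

The resulting statevector has amplitude sqrt(2)*I/2 on |100>, sqrt(2)*I/2 on |110>, and 0 on every other basis state.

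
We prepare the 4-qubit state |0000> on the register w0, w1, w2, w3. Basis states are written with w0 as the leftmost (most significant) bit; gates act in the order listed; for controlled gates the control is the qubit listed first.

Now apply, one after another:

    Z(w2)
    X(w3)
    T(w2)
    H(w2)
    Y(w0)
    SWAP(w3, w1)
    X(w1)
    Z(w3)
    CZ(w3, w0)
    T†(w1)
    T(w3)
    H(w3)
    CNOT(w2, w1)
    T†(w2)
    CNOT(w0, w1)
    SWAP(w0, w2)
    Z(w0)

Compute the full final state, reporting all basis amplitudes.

The resulting statevector has amplitude I/2 on |0110>, I/2 on |0111>, -exp(I*pi/4)/2 on |1010>, -exp(I*pi/4)/2 on |1011>, and 0 on every other basis state.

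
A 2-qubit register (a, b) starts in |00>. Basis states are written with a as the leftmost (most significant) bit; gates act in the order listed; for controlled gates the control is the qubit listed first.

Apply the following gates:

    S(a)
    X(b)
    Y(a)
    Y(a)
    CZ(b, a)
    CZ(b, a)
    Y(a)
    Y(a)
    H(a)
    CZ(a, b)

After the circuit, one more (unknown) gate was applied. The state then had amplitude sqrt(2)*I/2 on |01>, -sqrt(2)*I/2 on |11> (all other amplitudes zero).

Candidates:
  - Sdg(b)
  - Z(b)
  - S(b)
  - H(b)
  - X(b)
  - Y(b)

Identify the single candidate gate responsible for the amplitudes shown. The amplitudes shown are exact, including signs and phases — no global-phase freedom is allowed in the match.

The applied gate was S(b). Key observation: gates 3-8 undo each other exactly, leaving only the rest of the circuit to track.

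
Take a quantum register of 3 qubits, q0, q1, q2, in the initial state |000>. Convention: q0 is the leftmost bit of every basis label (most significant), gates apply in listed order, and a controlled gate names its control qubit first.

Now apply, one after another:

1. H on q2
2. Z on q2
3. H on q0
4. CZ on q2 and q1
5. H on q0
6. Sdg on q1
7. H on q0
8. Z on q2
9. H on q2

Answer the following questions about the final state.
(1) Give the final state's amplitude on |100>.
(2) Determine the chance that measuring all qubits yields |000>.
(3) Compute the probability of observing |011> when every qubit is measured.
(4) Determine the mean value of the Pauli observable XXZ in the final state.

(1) |100> carries amplitude sqrt(2)/2 in the final state.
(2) Outcome |000> occurs with probability 1/2.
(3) A full measurement returns |011> with probability 0.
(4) In the final state, XXZ has expectation 0.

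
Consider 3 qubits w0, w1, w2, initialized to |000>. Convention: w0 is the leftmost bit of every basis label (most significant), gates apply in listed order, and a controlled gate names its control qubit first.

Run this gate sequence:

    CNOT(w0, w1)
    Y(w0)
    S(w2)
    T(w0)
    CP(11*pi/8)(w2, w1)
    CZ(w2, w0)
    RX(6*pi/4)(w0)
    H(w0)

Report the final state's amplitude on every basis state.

The final amplitudes are sqrt(2)/2 on |000>, (1 + I)*exp(I*pi/4)/2 on |100>, and 0 on every other basis state.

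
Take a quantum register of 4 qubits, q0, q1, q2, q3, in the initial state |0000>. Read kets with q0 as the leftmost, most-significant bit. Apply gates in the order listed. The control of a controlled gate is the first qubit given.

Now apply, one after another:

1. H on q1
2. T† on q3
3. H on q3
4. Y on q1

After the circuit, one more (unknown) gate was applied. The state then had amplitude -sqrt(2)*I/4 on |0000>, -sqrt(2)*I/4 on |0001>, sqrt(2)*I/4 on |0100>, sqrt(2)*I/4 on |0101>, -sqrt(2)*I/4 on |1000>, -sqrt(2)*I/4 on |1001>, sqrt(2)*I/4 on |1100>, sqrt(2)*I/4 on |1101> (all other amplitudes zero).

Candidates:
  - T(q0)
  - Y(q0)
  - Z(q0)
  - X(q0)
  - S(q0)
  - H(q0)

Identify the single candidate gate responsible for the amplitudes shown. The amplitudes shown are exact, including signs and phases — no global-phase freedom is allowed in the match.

The unique candidate consistent with the amplitudes is H(q0).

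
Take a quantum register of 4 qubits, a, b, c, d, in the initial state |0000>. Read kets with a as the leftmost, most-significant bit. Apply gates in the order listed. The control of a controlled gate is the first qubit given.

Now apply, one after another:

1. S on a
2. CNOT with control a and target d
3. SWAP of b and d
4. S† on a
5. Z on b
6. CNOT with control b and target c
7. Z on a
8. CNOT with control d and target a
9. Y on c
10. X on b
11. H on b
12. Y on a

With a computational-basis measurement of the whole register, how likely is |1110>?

The probability of measuring |1110> is 1/2.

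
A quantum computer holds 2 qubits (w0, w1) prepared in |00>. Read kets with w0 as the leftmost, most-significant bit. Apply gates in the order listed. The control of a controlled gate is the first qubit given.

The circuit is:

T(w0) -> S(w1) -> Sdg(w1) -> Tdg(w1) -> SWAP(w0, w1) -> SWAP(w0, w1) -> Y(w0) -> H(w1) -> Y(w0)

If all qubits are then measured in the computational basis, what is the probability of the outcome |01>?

A full measurement returns |01> with probability 1/2.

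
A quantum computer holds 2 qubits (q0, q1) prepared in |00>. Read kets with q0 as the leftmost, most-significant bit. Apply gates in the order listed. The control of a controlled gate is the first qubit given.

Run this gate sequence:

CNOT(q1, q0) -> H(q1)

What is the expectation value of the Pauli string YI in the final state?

The observable YI averages to 0.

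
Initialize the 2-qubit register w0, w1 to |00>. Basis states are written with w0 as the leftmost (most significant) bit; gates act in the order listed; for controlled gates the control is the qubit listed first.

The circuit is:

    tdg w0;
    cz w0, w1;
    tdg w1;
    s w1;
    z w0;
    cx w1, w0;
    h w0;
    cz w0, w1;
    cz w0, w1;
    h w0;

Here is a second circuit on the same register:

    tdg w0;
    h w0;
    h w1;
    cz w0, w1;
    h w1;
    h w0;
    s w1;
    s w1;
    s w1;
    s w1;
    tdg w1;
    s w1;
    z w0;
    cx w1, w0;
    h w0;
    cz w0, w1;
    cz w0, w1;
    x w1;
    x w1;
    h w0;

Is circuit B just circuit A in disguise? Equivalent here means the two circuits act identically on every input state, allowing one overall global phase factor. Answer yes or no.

No: there is an input state on which the two circuits produce genuinely different outputs (not merely differing by a phase).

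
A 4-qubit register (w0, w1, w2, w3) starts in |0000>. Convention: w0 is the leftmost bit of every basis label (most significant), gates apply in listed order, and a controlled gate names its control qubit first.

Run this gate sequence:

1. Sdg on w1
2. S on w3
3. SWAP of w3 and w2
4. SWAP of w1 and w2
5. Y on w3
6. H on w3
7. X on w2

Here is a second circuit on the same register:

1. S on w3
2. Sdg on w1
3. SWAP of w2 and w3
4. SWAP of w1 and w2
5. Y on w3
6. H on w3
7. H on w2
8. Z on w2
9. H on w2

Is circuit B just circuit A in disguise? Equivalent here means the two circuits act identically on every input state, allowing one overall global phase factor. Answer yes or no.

Yes, they are equivalent — the unitaries differ by at most a global phase.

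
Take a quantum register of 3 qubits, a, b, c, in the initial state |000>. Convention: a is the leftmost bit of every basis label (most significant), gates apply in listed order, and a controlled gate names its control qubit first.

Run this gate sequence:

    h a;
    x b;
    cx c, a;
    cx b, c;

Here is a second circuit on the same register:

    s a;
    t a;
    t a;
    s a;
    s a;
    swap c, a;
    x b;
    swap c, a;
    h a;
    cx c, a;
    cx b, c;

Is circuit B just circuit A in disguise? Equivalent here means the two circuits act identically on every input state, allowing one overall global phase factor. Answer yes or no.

Yes — the two circuits implement the same unitary up to a global phase.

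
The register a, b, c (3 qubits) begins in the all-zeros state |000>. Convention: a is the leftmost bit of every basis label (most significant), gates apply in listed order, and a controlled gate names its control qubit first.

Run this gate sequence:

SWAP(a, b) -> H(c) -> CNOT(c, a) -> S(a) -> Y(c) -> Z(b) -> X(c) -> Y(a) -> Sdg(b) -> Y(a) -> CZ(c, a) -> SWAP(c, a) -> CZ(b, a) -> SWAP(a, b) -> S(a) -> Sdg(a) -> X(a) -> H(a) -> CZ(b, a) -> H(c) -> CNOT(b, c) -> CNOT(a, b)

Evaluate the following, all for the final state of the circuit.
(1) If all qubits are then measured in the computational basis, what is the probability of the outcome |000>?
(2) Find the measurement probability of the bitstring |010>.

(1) Outcome |000> occurs with probability 1/8.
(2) Outcome |010> occurs with probability 1/8.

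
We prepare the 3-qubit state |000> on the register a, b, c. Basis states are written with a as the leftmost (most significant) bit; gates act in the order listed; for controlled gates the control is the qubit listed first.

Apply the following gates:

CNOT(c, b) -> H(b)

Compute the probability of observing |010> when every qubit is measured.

A full measurement returns |010> with probability 1/2.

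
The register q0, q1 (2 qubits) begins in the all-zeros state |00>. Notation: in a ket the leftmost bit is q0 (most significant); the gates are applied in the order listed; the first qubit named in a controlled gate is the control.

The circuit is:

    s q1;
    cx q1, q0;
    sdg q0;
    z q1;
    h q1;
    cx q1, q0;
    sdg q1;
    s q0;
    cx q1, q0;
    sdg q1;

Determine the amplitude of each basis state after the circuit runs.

After the circuit, the state carries amplitude sqrt(2)/2 on |00>, -sqrt(2)*I/2 on |01>, 0 on |10>, 0 on |11>.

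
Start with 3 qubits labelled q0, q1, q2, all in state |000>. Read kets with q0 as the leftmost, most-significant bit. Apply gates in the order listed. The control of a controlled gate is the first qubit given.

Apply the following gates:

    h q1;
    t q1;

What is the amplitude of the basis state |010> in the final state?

The amplitude on |010> is sqrt(2)*exp(I*pi/4)/2.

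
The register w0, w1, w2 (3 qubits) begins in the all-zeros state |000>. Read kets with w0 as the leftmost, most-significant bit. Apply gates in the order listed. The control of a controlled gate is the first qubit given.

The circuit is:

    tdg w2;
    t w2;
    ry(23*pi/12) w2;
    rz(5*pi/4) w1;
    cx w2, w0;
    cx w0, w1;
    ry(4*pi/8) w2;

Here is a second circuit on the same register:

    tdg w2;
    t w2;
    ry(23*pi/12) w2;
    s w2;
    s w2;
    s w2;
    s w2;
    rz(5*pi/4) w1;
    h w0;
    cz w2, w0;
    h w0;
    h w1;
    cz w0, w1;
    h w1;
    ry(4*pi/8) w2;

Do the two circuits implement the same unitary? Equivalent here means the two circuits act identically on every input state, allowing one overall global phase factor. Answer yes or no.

Yes, they are equivalent — the unitaries differ by at most a global phase.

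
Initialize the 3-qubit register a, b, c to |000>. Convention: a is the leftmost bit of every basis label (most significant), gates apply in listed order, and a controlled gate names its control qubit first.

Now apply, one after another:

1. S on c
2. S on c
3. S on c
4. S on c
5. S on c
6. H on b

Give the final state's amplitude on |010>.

The final state's coefficient on |010> equals sqrt(2)/2. Key observation: the block from step 2 through step 5 cancels to the identity and can be dropped.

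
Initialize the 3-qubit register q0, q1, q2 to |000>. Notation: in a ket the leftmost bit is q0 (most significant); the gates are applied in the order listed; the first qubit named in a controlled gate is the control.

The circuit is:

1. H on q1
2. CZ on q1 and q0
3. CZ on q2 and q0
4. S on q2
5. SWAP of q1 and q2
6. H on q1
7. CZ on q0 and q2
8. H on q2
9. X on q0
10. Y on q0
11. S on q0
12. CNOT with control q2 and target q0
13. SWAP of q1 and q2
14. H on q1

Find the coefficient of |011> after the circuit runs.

The amplitude on |011> is -I/2.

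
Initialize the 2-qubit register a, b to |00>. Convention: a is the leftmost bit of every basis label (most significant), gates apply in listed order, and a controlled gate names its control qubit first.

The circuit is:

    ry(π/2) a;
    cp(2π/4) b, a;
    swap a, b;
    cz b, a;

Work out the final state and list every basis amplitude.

After the circuit, the state carries amplitude sqrt(2)/2 on |00>, sqrt(2)/2 on |01>, 0 on |10>, 0 on |11>.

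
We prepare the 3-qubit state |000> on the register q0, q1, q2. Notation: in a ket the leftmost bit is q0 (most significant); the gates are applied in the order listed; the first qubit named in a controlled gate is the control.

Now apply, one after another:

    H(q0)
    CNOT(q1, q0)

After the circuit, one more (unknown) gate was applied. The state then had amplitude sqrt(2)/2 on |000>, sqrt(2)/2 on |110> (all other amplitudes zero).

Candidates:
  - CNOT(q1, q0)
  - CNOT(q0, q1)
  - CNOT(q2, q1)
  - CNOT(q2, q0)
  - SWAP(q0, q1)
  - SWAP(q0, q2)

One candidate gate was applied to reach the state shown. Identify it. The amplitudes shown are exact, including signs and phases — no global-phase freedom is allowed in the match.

The applied gate was CNOT(q0, q1).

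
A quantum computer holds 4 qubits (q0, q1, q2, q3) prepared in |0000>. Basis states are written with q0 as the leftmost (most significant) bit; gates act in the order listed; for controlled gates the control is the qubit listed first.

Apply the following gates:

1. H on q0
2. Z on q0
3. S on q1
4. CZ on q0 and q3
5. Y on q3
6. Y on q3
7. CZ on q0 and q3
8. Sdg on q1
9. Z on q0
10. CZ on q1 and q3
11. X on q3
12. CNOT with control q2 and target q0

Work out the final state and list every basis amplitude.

The resulting statevector has amplitude sqrt(2)/2 on |0001>, sqrt(2)/2 on |1001>, and 0 on every other basis state. Key observation: steps 2-9 multiply out to the identity, so the circuit reduces to the remaining gates.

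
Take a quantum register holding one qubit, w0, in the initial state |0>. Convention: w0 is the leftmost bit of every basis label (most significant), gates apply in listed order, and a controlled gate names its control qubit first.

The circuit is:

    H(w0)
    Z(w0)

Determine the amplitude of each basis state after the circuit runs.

The resulting statevector has amplitude sqrt(2)/2 on |0>, -sqrt(2)/2 on |1>.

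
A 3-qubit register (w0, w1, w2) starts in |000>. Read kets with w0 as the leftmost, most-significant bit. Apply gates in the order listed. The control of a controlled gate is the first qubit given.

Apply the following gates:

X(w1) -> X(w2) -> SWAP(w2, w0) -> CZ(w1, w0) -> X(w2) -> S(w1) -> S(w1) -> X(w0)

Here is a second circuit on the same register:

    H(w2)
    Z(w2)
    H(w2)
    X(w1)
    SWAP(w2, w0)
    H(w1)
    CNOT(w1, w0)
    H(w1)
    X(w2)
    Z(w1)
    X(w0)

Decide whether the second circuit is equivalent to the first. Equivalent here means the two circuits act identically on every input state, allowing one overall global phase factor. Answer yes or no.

No — the two circuits implement different unitaries, even allowing a global phase.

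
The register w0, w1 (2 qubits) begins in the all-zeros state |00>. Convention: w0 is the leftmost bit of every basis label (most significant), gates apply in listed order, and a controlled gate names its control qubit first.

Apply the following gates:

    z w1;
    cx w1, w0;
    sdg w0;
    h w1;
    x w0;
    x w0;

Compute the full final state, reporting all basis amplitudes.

The resulting statevector has amplitude sqrt(2)/2 on |00>, sqrt(2)/2 on |01>, 0 on |10>, 0 on |11>. Key observation: the block from step 5 through step 6 cancels to the identity and can be dropped.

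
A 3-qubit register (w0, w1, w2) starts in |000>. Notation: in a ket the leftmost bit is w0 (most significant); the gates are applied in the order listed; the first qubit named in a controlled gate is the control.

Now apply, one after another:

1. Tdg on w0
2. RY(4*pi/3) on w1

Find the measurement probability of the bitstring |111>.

A full measurement returns |111> with probability 0.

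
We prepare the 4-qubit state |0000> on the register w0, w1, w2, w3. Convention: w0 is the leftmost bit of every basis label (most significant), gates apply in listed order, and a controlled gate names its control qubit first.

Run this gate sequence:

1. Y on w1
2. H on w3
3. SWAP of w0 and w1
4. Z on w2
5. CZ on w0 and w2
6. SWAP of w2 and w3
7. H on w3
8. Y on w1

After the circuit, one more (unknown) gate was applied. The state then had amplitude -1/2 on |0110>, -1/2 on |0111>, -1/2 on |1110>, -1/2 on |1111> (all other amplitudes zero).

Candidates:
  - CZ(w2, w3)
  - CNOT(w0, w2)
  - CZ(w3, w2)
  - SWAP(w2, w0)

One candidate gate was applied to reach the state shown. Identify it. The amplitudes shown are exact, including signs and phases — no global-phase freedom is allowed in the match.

It was SWAP(w2, w0) that produced the state shown.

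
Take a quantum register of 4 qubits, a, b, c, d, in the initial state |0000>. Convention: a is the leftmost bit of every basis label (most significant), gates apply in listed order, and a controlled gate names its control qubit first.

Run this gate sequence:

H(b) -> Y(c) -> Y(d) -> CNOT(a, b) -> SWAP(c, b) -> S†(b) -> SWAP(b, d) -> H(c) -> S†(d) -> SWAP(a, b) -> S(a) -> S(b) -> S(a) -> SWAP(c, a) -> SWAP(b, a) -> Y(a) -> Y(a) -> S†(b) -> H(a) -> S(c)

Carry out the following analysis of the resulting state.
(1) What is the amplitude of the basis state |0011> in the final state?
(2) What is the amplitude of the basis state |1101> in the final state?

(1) The final state's coefficient on |0011> equals -sqrt(2)*I/2.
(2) |1101> carries amplitude 0 in the final state.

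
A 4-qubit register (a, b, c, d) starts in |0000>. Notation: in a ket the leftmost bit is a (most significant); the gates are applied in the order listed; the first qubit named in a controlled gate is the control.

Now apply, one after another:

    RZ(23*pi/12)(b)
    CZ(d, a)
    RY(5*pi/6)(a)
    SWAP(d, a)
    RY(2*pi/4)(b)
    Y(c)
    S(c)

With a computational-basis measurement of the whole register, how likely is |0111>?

A full measurement returns |0111> with probability sqrt(3)/8 + 1/4.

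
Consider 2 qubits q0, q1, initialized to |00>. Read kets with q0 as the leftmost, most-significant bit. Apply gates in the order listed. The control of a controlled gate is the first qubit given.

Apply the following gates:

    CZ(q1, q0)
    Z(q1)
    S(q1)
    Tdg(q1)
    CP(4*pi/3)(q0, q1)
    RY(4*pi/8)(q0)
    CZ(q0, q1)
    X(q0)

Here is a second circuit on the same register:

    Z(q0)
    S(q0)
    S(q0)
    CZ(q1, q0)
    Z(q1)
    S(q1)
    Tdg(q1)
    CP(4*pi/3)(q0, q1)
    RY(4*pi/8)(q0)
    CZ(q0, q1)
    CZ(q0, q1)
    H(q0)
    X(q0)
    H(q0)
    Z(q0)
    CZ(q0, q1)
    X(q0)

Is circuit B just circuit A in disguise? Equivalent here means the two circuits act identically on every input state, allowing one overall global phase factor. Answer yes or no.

Yes, they are equivalent — the unitaries differ by at most a global phase.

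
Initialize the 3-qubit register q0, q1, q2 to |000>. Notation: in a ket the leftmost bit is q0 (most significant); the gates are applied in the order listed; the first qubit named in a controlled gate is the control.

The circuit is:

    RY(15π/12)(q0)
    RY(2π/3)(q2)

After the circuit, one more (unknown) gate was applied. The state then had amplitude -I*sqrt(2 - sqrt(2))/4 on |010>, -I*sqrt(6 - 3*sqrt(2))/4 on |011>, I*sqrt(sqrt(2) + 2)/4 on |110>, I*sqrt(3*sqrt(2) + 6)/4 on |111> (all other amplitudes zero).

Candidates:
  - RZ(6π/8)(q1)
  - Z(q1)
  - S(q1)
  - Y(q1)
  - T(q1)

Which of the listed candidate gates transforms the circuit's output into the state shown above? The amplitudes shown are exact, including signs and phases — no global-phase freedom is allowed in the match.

The applied gate was Y(q1).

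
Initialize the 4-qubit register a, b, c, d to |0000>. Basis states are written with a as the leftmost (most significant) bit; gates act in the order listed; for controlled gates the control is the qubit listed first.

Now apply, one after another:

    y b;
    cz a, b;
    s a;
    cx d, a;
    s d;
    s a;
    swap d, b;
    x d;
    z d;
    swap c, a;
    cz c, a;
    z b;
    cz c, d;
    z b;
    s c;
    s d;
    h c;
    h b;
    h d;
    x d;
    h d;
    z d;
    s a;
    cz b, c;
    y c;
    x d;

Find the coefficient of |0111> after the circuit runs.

|0111> carries amplitude -1/2 in the final state. Key observation: gates 19-22 undo each other exactly, leaving only the rest of the circuit to track.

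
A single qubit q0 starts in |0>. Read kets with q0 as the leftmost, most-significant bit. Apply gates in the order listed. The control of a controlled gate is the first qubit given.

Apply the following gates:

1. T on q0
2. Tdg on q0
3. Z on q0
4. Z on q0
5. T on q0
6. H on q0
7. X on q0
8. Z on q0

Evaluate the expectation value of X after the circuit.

The observable X averages to -1. Key observation: gates 2-5 undo each other exactly, leaving only the rest of the circuit to track.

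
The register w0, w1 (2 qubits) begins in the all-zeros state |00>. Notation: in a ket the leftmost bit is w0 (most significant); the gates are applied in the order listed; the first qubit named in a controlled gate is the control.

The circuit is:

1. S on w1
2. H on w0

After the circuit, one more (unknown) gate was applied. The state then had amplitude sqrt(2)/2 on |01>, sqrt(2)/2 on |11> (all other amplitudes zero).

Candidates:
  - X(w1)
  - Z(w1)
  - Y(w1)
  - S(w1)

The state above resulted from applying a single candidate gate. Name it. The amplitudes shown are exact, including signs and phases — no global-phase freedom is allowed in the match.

The applied gate was X(w1).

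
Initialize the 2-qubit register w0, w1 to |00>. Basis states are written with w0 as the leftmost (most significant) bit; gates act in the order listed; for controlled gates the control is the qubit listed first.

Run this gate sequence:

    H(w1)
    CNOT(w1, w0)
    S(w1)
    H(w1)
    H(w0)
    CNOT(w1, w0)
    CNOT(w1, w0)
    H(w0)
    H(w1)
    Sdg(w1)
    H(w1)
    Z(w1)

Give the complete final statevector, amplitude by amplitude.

After the circuit, the state carries amplitude 1/2 on |00>, -1/2 on |01>, 1/2 on |10>, 1/2 on |11>.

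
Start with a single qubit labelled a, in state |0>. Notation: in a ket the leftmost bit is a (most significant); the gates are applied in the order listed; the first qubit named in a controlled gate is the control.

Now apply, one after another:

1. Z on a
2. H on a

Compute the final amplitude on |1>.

The final state's coefficient on |1> equals sqrt(2)/2.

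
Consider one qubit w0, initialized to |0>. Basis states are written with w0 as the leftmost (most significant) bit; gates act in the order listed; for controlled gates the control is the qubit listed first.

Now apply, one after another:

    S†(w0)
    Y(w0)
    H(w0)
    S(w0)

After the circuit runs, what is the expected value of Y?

The observable Y averages to -1.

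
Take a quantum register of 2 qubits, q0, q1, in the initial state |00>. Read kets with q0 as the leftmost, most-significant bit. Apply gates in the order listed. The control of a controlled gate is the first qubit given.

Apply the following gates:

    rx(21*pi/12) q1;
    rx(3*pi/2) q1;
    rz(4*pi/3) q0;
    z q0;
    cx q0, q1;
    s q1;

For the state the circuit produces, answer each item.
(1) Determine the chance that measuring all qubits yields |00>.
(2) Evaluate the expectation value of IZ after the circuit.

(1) The probability of measuring |00> is 1/2 - sqrt(2)/4.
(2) The observable IZ averages to -sqrt(2)/2.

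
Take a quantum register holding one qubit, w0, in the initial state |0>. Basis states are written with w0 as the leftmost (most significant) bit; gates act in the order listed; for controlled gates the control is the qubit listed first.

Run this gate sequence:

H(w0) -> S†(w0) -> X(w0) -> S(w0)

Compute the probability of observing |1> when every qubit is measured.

The probability of measuring |1> is 1/2.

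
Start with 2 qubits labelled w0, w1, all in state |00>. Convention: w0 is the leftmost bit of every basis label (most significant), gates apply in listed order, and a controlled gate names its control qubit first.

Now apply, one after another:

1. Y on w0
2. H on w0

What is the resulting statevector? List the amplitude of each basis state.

The resulting statevector has amplitude sqrt(2)*I/2 on |00>, 0 on |01>, -sqrt(2)*I/2 on |10>, 0 on |11>.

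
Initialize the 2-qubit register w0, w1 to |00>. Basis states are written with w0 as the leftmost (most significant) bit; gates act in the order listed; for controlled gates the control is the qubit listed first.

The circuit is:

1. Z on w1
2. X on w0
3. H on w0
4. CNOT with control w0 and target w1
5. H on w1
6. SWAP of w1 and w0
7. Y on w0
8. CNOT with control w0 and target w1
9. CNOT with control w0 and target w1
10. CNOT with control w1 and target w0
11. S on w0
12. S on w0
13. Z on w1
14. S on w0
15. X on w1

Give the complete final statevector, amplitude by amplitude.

The resulting statevector has amplitude I/2 on |00>, -I/2 on |01>, 1/2 on |10>, 1/2 on |11>.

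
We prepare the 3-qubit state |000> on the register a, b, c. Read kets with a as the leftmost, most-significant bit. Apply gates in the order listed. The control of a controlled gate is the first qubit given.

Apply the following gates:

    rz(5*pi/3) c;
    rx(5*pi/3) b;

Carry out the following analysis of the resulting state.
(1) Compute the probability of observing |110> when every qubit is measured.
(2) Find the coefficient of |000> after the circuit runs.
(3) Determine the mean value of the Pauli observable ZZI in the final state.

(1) Outcome |110> occurs with probability 0.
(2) The amplitude on |000> is sqrt(3)*exp(I*pi/6)/2.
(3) The expectation value of ZZI is 1/2.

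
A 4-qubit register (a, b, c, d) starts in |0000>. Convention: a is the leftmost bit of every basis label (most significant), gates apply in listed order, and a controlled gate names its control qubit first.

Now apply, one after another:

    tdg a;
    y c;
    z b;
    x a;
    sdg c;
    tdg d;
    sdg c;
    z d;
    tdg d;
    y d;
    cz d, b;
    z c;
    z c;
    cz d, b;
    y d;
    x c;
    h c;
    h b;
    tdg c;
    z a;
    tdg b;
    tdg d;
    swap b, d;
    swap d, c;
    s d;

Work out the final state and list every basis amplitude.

The resulting statevector has amplitude I/2 on |1000>, exp(3*I*pi/4)/2 on |1001>, exp(I*pi/4)/2 on |1010>, I/2 on |1011>, and 0 on every other basis state. Key observation: steps 10-15 multiply out to the identity, so the circuit reduces to the remaining gates.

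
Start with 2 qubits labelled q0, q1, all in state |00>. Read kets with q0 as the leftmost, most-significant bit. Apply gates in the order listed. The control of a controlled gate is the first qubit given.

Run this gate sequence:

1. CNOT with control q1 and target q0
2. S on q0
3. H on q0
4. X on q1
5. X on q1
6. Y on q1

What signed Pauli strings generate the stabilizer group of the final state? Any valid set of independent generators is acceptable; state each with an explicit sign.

One valid set of independent stabilizer generators is +XI, -IZ (any independent generating set of the same group is equally correct).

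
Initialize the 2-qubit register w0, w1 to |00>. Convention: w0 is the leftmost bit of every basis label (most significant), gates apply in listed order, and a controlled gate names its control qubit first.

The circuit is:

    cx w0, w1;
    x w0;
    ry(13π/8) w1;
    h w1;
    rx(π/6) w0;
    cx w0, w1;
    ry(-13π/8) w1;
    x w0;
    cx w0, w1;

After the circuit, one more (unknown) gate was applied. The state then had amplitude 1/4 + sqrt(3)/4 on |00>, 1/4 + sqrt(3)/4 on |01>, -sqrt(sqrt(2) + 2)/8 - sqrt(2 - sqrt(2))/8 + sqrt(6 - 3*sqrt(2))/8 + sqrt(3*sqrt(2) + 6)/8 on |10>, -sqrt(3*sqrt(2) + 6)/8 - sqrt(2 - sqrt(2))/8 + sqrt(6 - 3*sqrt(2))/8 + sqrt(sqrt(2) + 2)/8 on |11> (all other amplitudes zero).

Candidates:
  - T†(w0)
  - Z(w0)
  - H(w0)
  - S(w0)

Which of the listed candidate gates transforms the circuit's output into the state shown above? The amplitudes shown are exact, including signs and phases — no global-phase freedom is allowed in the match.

The applied gate was S(w0).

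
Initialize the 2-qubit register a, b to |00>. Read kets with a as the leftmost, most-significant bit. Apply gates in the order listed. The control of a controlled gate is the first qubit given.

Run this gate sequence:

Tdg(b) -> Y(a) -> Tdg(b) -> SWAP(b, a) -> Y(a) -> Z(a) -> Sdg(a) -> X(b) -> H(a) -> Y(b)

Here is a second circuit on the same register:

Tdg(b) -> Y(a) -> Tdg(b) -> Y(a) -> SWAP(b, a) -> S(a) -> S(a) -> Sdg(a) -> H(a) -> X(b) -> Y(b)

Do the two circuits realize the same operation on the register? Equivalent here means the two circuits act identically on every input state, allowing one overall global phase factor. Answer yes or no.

No — the two circuits implement different unitaries, even allowing a global phase.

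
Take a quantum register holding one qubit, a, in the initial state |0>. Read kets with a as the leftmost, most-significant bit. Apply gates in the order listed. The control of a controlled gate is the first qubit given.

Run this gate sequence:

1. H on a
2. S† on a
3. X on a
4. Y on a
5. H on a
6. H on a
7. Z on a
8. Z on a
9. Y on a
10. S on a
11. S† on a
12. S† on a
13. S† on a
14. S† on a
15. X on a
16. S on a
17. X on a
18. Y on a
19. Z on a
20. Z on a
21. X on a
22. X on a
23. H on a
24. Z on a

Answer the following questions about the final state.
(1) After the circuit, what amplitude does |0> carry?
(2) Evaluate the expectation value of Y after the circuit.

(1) |0> carries amplitude 1/2 + I/2 in the final state.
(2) The observable Y averages to 1.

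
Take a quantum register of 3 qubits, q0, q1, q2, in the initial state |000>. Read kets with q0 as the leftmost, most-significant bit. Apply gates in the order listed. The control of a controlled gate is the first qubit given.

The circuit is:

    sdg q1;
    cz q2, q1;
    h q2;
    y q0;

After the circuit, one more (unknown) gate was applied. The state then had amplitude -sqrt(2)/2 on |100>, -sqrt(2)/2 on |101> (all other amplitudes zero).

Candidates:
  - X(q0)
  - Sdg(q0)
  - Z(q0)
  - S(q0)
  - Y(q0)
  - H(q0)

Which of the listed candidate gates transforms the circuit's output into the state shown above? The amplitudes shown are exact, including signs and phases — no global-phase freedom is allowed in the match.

The unique candidate consistent with the amplitudes is S(q0).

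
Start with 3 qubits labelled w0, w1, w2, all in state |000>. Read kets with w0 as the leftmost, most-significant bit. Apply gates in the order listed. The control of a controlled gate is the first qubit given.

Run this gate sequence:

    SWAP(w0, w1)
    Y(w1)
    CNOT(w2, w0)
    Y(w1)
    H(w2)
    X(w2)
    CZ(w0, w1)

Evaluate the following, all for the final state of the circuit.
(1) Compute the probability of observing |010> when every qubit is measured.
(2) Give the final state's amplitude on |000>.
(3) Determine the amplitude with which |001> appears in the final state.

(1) A full measurement returns |010> with probability 0.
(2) |000> carries amplitude sqrt(2)/2 in the final state.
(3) The amplitude on |001> is sqrt(2)/2.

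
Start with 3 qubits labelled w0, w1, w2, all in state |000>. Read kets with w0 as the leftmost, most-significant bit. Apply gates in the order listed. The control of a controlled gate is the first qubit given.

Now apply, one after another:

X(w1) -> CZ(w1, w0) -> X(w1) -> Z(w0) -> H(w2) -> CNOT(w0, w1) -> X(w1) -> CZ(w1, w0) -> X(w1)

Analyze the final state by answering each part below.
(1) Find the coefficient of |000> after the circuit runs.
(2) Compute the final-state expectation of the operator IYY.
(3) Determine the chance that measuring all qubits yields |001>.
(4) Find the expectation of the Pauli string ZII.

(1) The final state's coefficient on |000> equals sqrt(2)/2.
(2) The observable IYY averages to 0.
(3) The probability of measuring |001> is 1/2.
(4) The observable ZII averages to 1.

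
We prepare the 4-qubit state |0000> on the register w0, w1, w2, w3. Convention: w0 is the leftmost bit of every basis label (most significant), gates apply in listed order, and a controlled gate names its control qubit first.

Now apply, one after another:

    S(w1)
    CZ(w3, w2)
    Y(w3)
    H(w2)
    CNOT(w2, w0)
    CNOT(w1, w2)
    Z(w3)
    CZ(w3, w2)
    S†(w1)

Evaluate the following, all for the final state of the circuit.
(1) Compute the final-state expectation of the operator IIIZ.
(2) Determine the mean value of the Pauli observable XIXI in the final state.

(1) The observable IIIZ averages to -1.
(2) The expectation value of XIXI is -1.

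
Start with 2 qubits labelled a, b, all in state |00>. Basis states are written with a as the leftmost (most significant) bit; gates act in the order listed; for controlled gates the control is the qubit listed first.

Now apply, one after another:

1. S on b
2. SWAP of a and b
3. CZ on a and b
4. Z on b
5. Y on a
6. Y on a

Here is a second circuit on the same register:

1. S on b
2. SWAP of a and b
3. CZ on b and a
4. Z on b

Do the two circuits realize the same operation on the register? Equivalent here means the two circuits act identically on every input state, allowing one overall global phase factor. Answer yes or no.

Yes, they are equivalent — the unitaries differ by at most a global phase.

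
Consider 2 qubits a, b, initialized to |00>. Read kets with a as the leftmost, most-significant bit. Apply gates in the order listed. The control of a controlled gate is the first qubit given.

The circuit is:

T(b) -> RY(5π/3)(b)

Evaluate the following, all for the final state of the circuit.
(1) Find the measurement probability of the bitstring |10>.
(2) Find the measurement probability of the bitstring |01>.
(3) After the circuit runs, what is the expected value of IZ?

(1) A full measurement returns |10> with probability 0.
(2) A full measurement returns |01> with probability 1/4.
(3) In the final state, IZ has expectation 1/2.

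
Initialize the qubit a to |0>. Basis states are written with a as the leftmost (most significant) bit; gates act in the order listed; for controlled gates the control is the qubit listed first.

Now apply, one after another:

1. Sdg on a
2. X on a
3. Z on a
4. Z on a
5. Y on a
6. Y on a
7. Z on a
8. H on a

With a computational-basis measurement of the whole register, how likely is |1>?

The probability of measuring |1> is 1/2.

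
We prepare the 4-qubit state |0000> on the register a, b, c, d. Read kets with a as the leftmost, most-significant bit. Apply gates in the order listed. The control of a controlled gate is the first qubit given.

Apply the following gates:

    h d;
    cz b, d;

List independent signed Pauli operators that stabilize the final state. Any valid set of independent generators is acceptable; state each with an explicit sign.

The stabilizer group can be generated by +IIIX, +ZIII, +IZII, +IIZI, among other valid generating sets.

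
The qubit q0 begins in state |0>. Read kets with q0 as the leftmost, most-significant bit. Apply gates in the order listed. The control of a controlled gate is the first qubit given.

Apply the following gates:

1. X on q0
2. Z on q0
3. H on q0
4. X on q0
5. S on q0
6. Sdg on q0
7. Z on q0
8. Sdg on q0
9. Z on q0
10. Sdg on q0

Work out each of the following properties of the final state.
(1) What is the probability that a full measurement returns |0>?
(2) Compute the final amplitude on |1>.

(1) Outcome |0> occurs with probability 1/2.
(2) |1> carries amplitude sqrt(2)/2 in the final state.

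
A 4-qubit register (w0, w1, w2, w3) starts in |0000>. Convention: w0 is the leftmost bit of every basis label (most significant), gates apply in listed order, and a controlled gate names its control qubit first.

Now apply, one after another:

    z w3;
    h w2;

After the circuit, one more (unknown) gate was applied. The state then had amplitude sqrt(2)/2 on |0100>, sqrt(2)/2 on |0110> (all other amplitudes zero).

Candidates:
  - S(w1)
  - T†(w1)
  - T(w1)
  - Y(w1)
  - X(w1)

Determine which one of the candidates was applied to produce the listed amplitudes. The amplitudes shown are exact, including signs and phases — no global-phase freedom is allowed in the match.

The unique candidate consistent with the amplitudes is X(w1).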